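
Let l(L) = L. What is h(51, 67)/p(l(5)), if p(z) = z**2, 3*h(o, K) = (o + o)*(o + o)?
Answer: 3468/25 ≈ 138.72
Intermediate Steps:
h(o, K) = 4*o**2/3 (h(o, K) = ((o + o)*(o + o))/3 = ((2*o)*(2*o))/3 = (4*o**2)/3 = 4*o**2/3)
h(51, 67)/p(l(5)) = ((4/3)*51**2)/(5**2) = ((4/3)*2601)/25 = 3468*(1/25) = 3468/25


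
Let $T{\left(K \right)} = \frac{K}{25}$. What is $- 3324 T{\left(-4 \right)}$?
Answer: $\frac{13296}{25} \approx 531.84$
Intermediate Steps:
$T{\left(K \right)} = \frac{K}{25}$ ($T{\left(K \right)} = K \frac{1}{25} = \frac{K}{25}$)
$- 3324 T{\left(-4 \right)} = - 3324 \cdot \frac{1}{25} \left(-4\right) = \left(-3324\right) \left(- \frac{4}{25}\right) = \frac{13296}{25}$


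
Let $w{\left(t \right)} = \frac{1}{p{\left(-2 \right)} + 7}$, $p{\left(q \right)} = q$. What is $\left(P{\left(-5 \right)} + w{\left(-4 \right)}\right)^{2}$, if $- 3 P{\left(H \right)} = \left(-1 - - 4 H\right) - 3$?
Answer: $\frac{1681}{25} \approx 67.24$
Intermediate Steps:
$w{\left(t \right)} = \frac{1}{5}$ ($w{\left(t \right)} = \frac{1}{-2 + 7} = \frac{1}{5}$)
$P{\left(H \right)} = \frac{4}{3} - \frac{4 H}{3}$ ($P{\left(H \right)} = - \frac{\left(-1 - - 4 H\right) - 3}{3} = - \frac{\left(-1 + 4 H\right) - 3}{3} = - \frac{-4 + 4 H}{3} = \frac{4}{3} - \frac{4 H}{3}$)
$\left(P{\left(-5 \right)} + w{\left(-4 \right)}\right)^{2} = \left(\left(\frac{4}{3} - - \frac{20}{3}\right) + \frac{1}{5}\right)^{2} = \left(\left(\frac{4}{3} + \frac{20}{3}\right) + \frac{1}{5}\right)^{2} = \left(8 + \frac{1}{5}\right)^{2} = \left(\frac{41}{5}\right)^{2} = \frac{1681}{25}$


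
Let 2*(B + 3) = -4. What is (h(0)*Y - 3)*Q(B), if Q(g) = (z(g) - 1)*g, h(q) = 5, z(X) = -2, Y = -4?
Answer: -345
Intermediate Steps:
B = -5 (B = -3 + (½)*(-4) = -3 - 2 = -5)
Q(g) = -3*g (Q(g) = (-2 - 1)*g = -3*g)
(h(0)*Y - 3)*Q(B) = (5*(-4) - 3)*(-3*(-5)) = (-20 - 3)*15 = -23*15 = -345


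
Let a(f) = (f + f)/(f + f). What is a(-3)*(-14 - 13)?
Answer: -27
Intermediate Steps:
a(f) = 1 (a(f) = (2*f)/((2*f)) = (2*f)*(1/(2*f)) = 1)
a(-3)*(-14 - 13) = 1*(-14 - 13) = 1*(-27) = -27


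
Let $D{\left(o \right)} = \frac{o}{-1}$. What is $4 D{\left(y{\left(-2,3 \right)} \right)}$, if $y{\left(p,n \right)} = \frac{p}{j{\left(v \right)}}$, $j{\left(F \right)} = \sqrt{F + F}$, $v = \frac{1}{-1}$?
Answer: $- 4 i \sqrt{2} \approx - 5.6569 i$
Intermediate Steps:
$v = -1$
$j{\left(F \right)} = \sqrt{2} \sqrt{F}$ ($j{\left(F \right)} = \sqrt{2 F} = \sqrt{2} \sqrt{F}$)
$y{\left(p,n \right)} = - \frac{i p \sqrt{2}}{2}$ ($y{\left(p,n \right)} = \frac{p}{\sqrt{2} \sqrt{-1}} = \frac{p}{\sqrt{2} i} = \frac{p}{i \sqrt{2}} = p \left(- \frac{i \sqrt{2}}{2}\right) = - \frac{i p \sqrt{2}}{2}$)
$D{\left(o \right)} = - o$ ($D{\left(o \right)} = o \left(-1\right) = - o$)
$4 D{\left(y{\left(-2,3 \right)} \right)} = 4 \left(- \frac{\left(-1\right) i \left(-2\right) \sqrt{2}}{2}\right) = 4 \left(- i \sqrt{2}\right) = - 4 i \sqrt{2}$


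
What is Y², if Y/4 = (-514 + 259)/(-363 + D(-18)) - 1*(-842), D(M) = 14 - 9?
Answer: 364069837924/32041 ≈ 1.1363e+7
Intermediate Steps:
D(M) = 5
Y = 603382/179 (Y = 4*((-514 + 259)/(-363 + 5) - 1*(-842)) = 4*(-255/(-358) + 842) = 4*(-255*(-1/358) + 842) = 4*(255/358 + 842) = 4*(301691/358) = 603382/179 ≈ 3370.8)
Y² = (603382/179)² = 364069837924/32041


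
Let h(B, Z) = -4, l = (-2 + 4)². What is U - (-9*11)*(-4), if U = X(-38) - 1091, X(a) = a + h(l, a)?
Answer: -1529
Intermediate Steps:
l = 4 (l = 2² = 4)
X(a) = -4 + a (X(a) = a - 4 = -4 + a)
U = -1133 (U = (-4 - 38) - 1091 = -42 - 1091 = -1133)
U - (-9*11)*(-4) = -1133 - (-9*11)*(-4) = -1133 - (-99)*(-4) = -1133 - 1*396 = -1133 - 396 = -1529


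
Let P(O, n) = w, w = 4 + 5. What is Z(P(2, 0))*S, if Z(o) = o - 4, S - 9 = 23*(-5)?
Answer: -530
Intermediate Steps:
S = -106 (S = 9 + 23*(-5) = 9 - 115 = -106)
w = 9
P(O, n) = 9
Z(o) = -4 + o
Z(P(2, 0))*S = (-4 + 9)*(-106) = 5*(-106) = -530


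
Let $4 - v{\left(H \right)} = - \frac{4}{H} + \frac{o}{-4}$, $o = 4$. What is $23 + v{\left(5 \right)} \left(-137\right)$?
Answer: $- \frac{3858}{5} \approx -771.6$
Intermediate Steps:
$v{\left(H \right)} = 5 + \frac{4}{H}$ ($v{\left(H \right)} = 4 - \left(- \frac{4}{H} + \frac{4}{-4}\right) = 4 - \left(- \frac{4}{H} + 4 \left(- \frac{1}{4}\right)\right) = 4 - \left(- \frac{4}{H} - 1\right) = 4 - \left(-1 - \frac{4}{H}\right) = 4 + \left(1 + \frac{4}{H}\right) = 5 + \frac{4}{H}$)
$23 + v{\left(5 \right)} \left(-137\right) = 23 + \left(5 + \frac{4}{5}\right) \left(-137\right) = 23 + \frac{29}{5} \left(-137\right) = 23 - \frac{3973}{5} = - \frac{3858}{5}$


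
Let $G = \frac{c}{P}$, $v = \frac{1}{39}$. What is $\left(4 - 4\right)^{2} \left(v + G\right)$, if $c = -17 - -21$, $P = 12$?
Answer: $0$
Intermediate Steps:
$v = \frac{1}{39} \approx 0.025641$
$c = 4$ ($c = -17 + 21 = 4$)
$G = \frac{1}{3}$ ($G = \frac{4}{12} = 4 \cdot \frac{1}{12} = \frac{1}{3} \approx 0.33333$)
$\left(4 - 4\right)^{2} \left(v + G\right) = \left(4 - 4\right)^{2} \left(\frac{1}{39} + \frac{1}{3}\right) = 0^{2} \cdot \frac{14}{39} = 0 \cdot \frac{14}{39} = 0$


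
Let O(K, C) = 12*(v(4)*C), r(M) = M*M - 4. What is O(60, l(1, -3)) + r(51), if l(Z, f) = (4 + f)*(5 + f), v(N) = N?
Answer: 2693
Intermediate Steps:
r(M) = -4 + M² (r(M) = M² - 4 = -4 + M²)
O(K, C) = 48*C (O(K, C) = 12*(4*C) = 48*C)
O(60, l(1, -3)) + r(51) = 48*(20 + (-3)² + 9*(-3)) + (-4 + 51²) = 48*(20 + 9 - 27) + (-4 + 2601) = 48*2 + 2597 = 96 + 2597 = 2693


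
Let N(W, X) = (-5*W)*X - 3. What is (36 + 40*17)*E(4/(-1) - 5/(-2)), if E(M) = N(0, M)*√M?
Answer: -1074*I*√6 ≈ -2630.8*I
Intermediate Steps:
N(W, X) = -3 - 5*W*X (N(W, X) = -5*W*X - 3 = -3 - 5*W*X)
E(M) = -3*√M (E(M) = (-3 - 5*0*M)*√M = (-3 + 0)*√M = -3*√M)
(36 + 40*17)*E(4/(-1) - 5/(-2)) = (36 + 40*17)*(-3*√(4/(-1) - 5/(-2))) = (36 + 680)*(-3*√(4*(-1) - 5*(-½))) = 716*(-3*√(-4 + 5/2)) = 716*(-3*I*√6/2) = -1074*I*√6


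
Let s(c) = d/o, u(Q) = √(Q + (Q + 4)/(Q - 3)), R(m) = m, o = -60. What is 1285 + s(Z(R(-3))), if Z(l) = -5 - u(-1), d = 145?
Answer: 15391/12 ≈ 1282.6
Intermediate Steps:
u(Q) = √(Q + (4 + Q)/(-3 + Q))
Z(l) = -5 - I*√7/2 (Z(l) = -5 - √((4 - 1 - (-3 - 1))/(-3 - 1)) = -5 - √((4 - 1 - 1*(-4))/(-4)) = -5 - √(-(4 - 1 + 4)/4) = -5 - √(-¼*7) = -5 - √(-7/4) = -5 - I*√7/2)
s(c) = -29/12 (s(c) = 145/(-60) = 145*(-1/60) = -29/12)
1285 + s(Z(R(-3))) = 1285 - 29/12 = 15391/12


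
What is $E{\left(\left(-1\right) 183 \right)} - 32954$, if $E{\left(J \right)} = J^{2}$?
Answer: $535$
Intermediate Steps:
$E{\left(\left(-1\right) 183 \right)} - 32954 = \left(\left(-1\right) 183\right)^{2} - 32954 = \left(-183\right)^{2} - 32954 = 33489 - 32954 = 535$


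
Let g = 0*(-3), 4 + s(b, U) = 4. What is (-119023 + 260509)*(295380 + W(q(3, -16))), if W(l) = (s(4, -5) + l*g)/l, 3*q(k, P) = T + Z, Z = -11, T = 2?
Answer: 41792134680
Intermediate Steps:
s(b, U) = 0 (s(b, U) = -4 + 4 = 0)
g = 0
q(k, P) = -3 (q(k, P) = (2 - 11)/3 = (⅓)*(-9) = -3)
W(l) = 0 (W(l) = (0 + l*0)/l = (0 + 0)/l = 0/l = 0)
(-119023 + 260509)*(295380 + W(q(3, -16))) = (-119023 + 260509)*(295380 + 0) = 141486*295380 = 41792134680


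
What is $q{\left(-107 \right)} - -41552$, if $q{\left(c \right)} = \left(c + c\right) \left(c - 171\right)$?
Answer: $101044$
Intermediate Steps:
$q{\left(c \right)} = 2 c \left(-171 + c\right)$ ($q{\left(c \right)} = 2 c \left(c - 171\right) = 2 c \left(-171 + c\right)$)
$q{\left(-107 \right)} - -41552 = 2 \left(-107\right) \left(-171 - 107\right) - -41552 = 2 \left(-107\right) \left(-278\right) + 41552 = 59492 + 41552 = 101044$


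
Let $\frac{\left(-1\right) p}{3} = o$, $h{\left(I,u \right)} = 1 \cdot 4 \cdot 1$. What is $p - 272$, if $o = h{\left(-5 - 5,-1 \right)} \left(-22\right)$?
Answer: $-8$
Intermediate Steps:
$h{\left(I,u \right)} = 4$ ($h{\left(I,u \right)} = 4 \cdot 1 = 4$)
$o = -88$ ($o = 4 \left(-22\right) = -88$)
$p = 264$ ($p = \left(-3\right) \left(-88\right) = 264$)
$p - 272 = 264 - 272 = -8$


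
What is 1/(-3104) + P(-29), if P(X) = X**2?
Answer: 2610463/3104 ≈ 841.00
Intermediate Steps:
1/(-3104) + P(-29) = 1/(-3104) + (-29)**2 = -1/3104 + 841 = 2610463/3104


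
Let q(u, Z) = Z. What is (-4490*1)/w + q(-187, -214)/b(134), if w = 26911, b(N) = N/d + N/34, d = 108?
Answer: -5308078702/128015627 ≈ -41.464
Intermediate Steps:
b(N) = 71*N/1836 (b(N) = N/108 + N/34 = 71*N/1836)
(-4490*1)/w + q(-187, -214)/b(134) = -4490*1/26911 - 214/((71/1836)*134) = -4490*1/26911 - 214/4757/918 = -4490/26911 - 214*918/4757 = -4490/26911 - 196452/4757 = -5308078702/128015627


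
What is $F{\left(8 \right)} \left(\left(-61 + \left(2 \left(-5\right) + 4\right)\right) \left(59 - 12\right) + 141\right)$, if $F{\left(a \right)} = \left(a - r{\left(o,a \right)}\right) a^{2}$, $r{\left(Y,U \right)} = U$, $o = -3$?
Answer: $0$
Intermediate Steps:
$F{\left(a \right)} = 0$ ($F{\left(a \right)} = \left(a - a\right) a^{2} = 0 a^{2} = 0$)
$F{\left(8 \right)} \left(\left(-61 + \left(2 \left(-5\right) + 4\right)\right) \left(59 - 12\right) + 141\right) = 0 \left(\left(-61 + \left(2 \left(-5\right) + 4\right)\right) \left(59 - 12\right) + 141\right) = 0 \left(\left(-61 + \left(-10 + 4\right)\right) 47 + 141\right) = 0 \left(\left(-61 - 6\right) 47 + 141\right) = 0 \left(\left(-67\right) 47 + 141\right) = 0 \left(-3149 + 141\right) = 0 \left(-3008\right) = 0$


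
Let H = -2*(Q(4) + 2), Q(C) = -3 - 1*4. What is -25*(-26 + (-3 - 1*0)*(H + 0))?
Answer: 1400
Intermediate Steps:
Q(C) = -7 (Q(C) = -3 - 4 = -7)
H = 10 (H = -2*(-7 + 2) = -2*(-5) = 10)
-25*(-26 + (-3 - 1*0)*(H + 0)) = -25*(-26 + (-3 - 1*0)*(10 + 0)) = -25*(-26 + (-3 + 0)*10) = -25*(-26 - 3*10) = -25*(-26 - 30) = -25*(-56) = 1400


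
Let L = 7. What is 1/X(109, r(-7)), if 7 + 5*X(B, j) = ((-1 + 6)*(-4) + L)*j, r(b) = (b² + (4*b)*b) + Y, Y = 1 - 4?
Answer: -5/3153 ≈ -0.0015858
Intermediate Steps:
Y = -3
r(b) = -3 + 5*b² (r(b) = (b² + (4*b)*b) - 3 = (b² + 4*b²) - 3 = 5*b² - 3 = -3 + 5*b²)
X(B, j) = -7/5 - 13*j/5 (X(B, j) = -7/5 + (((-1 + 6)*(-4) + 7)*j)/5 = -7/5 + ((5*(-4) + 7)*j)/5 = -7/5 + ((-20 + 7)*j)/5 = -7/5 + (-13*j)/5 = -7/5 - 13*j/5)
1/X(109, r(-7)) = 1/(-7/5 - 13*(-3 + 5*(-7)²)/5) = 1/(-7/5 - 13*(-3 + 5*49)/5) = 1/(-7/5 - 13*(-3 + 245)/5) = 1/(-7/5 - 13/5*242) = 1/(-7/5 - 3146/5) = 1/(-3153/5) = -5/3153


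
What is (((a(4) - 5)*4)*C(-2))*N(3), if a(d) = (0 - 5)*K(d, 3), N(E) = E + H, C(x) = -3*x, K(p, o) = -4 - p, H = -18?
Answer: -12600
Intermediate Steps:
N(E) = -18 + E (N(E) = E - 18 = -18 + E)
a(d) = 20 + 5*d (a(d) = (0 - 5)*(-4 - d) = -5*(-4 - d) = 20 + 5*d)
(((a(4) - 5)*4)*C(-2))*N(3) = ((((20 + 5*4) - 5)*4)*(-3*(-2)))*(-18 + 3) = ((((20 + 20) - 5)*4)*6)*(-15) = (((40 - 5)*4)*6)*(-15) = ((35*4)*6)*(-15) = (140*6)*(-15) = 840*(-15) = -12600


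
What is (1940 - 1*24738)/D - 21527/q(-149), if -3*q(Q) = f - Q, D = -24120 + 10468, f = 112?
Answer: 147935015/593862 ≈ 249.11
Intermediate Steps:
D = -13652
q(Q) = -112/3 + Q/3 (q(Q) = -(112 - Q)/3 = -112/3 + Q/3)
(1940 - 1*24738)/D - 21527/q(-149) = (1940 - 1*24738)/(-13652) - 21527/(-112/3 + (⅓)*(-149)) = (1940 - 24738)*(-1/13652) - 21527/(-112/3 - 149/3) = -22798*(-1/13652) - 21527/(-87) = 11399/6826 - 21527*(-1/87) = 11399/6826 + 21527/87 = 147935015/593862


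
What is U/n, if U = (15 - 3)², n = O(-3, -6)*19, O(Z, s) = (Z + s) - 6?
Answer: -48/95 ≈ -0.50526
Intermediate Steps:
O(Z, s) = -6 + Z + s
n = -285 (n = (-6 - 3 - 6)*19 = -15*19 = -285)
U = 144 (U = 12² = 144)
U/n = 144/(-285) = 144*(-1/285) = -48/95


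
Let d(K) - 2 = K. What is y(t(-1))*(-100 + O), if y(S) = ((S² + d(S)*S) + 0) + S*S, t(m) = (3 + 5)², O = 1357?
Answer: 15606912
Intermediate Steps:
d(K) = 2 + K
t(m) = 64 (t(m) = 8² = 64)
y(S) = 2*S² + S*(2 + S) (y(S) = ((S² + (2 + S)*S) + 0) + S*S = ((S² + S*(2 + S)) + 0) + S² = (S² + S*(2 + S)) + S² = 2*S² + S*(2 + S))
y(t(-1))*(-100 + O) = (64*(2 + 3*64))*(-100 + 1357) = (64*(2 + 192))*1257 = (64*194)*1257 = 12416*1257 = 15606912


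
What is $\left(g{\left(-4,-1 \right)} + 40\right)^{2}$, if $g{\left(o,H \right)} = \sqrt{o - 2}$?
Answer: $\left(40 + i \sqrt{6}\right)^{2} \approx 1594.0 + 195.96 i$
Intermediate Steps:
$g{\left(o,H \right)} = \sqrt{-2 + o}$
$\left(g{\left(-4,-1 \right)} + 40\right)^{2} = \left(\sqrt{-2 - 4} + 40\right)^{2} = \left(\sqrt{-6} + 40\right)^{2} = \left(i \sqrt{6} + 40\right)^{2} = \left(40 + i \sqrt{6}\right)^{2}$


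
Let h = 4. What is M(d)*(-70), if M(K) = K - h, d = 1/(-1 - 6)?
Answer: 290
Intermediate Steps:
d = -⅐ (d = 1/(-7) = -⅐ ≈ -0.14286)
M(K) = -4 + K (M(K) = K - 1*4 = K - 4 = -4 + K)
M(d)*(-70) = (-4 - ⅐)*(-70) = -29/7*(-70) = 290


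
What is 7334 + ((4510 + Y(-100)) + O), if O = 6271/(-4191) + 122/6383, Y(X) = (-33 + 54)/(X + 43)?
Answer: 6019034395108/508271907 ≈ 11842.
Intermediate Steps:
Y(X) = 21/(43 + X)
O = -39516491/26751153 (O = 6271*(-1/4191) + 122*(1/6383) = -6271/4191 + 122/6383 = -39516491/26751153 ≈ -1.4772)
7334 + ((4510 + Y(-100)) + O) = 7334 + ((4510 + 21/(43 - 100)) - 39516491/26751153) = 7334 + ((4510 + 21/(-57)) - 39516491/26751153) = 7334 + ((4510 + 21*(-1/57)) - 39516491/26751153) = 7334 + ((4510 - 7/19) - 39516491/26751153) = 7334 + (85683/19 - 39516491/26751153) = 7334 + 2291368229170/508271907 = 6019034395108/508271907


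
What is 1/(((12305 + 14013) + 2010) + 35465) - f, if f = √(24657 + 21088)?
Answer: 1/63793 - √45745 ≈ -213.88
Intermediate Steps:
f = √45745 ≈ 213.88
1/(((12305 + 14013) + 2010) + 35465) - f = 1/(((12305 + 14013) + 2010) + 35465) - √45745 = 1/((26318 + 2010) + 35465) - √45745 = 1/(28328 + 35465) - √45745 = 1/63793 - √45745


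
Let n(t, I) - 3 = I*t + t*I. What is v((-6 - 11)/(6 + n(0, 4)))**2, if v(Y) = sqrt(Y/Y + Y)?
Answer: -8/9 ≈ -0.88889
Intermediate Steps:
n(t, I) = 3 + 2*I*t (n(t, I) = 3 + (I*t + t*I) = 3 + (I*t + I*t) = 3 + 2*I*t)
v(Y) = sqrt(1 + Y)
v((-6 - 11)/(6 + n(0, 4)))**2 = (sqrt(1 + (-6 - 11)/(6 + (3 + 2*4*0))))**2 = (sqrt(1 - 17/(6 + (3 + 0))))**2 = (sqrt(1 - 17/(6 + 3)))**2 = (sqrt(1 - 17/9))**2 = (sqrt(-8/9))**2 = (2*I*sqrt(2)/3)**2 = -8/9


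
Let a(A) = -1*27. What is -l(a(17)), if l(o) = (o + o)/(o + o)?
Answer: -1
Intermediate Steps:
a(A) = -27
l(o) = 1 (l(o) = (2*o)/((2*o)) = (2*o)*(1/(2*o)) = 1)
-l(a(17)) = -1*1 = -1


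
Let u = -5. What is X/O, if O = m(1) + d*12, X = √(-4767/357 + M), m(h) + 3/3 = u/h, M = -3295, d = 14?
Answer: I*√956114/2754 ≈ 0.35505*I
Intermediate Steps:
m(h) = -1 - 5/h
X = I*√956114/17 (X = √(-4767/357 - 3295) = √(-4767*1/357 - 3295) = √(-227/17 - 3295) = √(-56242/17) = I*√956114/17 ≈ 57.518*I)
O = 162 (O = (-5 - 1*1)/1 + 14*12 = 1*(-5 - 1) + 168 = 1*(-6) + 168 = -6 + 168 = 162)
X/O = (I*√956114/17)/162 = (I*√956114/17)*(1/162) = I*√956114/2754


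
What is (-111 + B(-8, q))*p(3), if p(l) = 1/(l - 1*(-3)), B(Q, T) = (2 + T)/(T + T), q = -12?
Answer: -1327/72 ≈ -18.431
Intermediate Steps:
B(Q, T) = (2 + T)/(2*T) (B(Q, T) = (2 + T)/((2*T)) = (2 + T)*(1/(2*T)) = (2 + T)/(2*T))
p(l) = 1/(3 + l) (p(l) = 1/(l + 3) = 1/(3 + l))
(-111 + B(-8, q))*p(3) = (-111 + (½)*(2 - 12)/(-12))/(3 + 3) = (-111 + (½)*(-1/12)*(-10))/6 = (-111 + 5/12)*(⅙) = -1327/12*⅙ = -1327/72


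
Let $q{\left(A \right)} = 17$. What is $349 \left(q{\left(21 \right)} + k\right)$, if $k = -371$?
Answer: $-123546$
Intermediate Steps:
$349 \left(q{\left(21 \right)} + k\right) = 349 \left(17 - 371\right) = 349 \left(-354\right) = -123546$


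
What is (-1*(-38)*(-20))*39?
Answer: -29640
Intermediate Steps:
(-1*(-38)*(-20))*39 = (38*(-20))*39 = -760*39 = -29640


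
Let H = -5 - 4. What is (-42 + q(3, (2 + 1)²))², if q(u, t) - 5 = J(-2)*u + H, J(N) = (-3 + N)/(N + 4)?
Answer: 11449/4 ≈ 2862.3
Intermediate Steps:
J(N) = (-3 + N)/(4 + N)
H = -9
q(u, t) = -4 - 5*u/2 (q(u, t) = 5 + (((-3 - 2)/(4 - 2))*u - 9) = 5 + ((-5/2)*u - 9) = 5 + (((½)*(-5))*u - 9) = 5 + (-5*u/2 - 9) = 5 + (-9 - 5*u/2) = -4 - 5*u/2)
(-42 + q(3, (2 + 1)²))² = (-42 + (-4 - 5/2*3))² = (-42 + (-4 - 15/2))² = (-42 - 23/2)² = (-107/2)² = 11449/4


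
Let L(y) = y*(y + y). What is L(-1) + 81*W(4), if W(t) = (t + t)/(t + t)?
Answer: 83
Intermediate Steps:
L(y) = 2*y² (L(y) = y*(2*y) = 2*y²)
W(t) = 1 (W(t) = (2*t)/((2*t)) = (2*t)*(1/(2*t)) = 1)
L(-1) + 81*W(4) = 2*(-1)² + 81*1 = 2*1 + 81 = 2 + 81 = 83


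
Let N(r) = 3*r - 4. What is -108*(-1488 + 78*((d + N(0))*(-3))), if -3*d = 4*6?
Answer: -142560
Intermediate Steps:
d = -8 (d = -4*6/3 = -⅓*24 = -8)
N(r) = -4 + 3*r
-108*(-1488 + 78*((d + N(0))*(-3))) = -108*(-1488 + 78*((-8 + (-4 + 3*0))*(-3))) = -108*(-1488 + 78*((-8 + (-4 + 0))*(-3))) = -108*(-1488 + 78*((-8 - 4)*(-3))) = -108*(-1488 + 78*(-12*(-3))) = -108*(-1488 + 78*36) = -108*(-1488 + 2808) = -108*1320 = -142560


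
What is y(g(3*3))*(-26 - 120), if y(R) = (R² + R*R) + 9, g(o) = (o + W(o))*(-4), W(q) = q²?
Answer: -37844514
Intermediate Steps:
g(o) = -4*o - 4*o² (g(o) = (o + o²)*(-4) = -4*o - 4*o²)
y(R) = 9 + 2*R² (y(R) = (R² + R²) + 9 = 2*R² + 9 = 9 + 2*R²)
y(g(3*3))*(-26 - 120) = (9 + 2*(4*(3*3)*(-1 - 3*3))²)*(-26 - 120) = (9 + 2*(4*9*(-1 - 1*9))²)*(-146) = (9 + 2*(4*9*(-1 - 9))²)*(-146) = (9 + 2*(4*9*(-10))²)*(-146) = (9 + 2*(-360)²)*(-146) = (9 + 2*129600)*(-146) = (9 + 259200)*(-146) = 259209*(-146) = -37844514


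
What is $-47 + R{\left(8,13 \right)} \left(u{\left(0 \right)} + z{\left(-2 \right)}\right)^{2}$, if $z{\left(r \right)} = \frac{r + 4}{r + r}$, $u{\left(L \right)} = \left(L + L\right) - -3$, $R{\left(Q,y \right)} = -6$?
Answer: $- \frac{169}{2} \approx -84.5$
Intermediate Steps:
$u{\left(L \right)} = 3 + 2 L$ ($u{\left(L \right)} = 2 L + 3 = 3 + 2 L$)
$z{\left(r \right)} = \frac{4 + r}{2 r}$
$-47 + R{\left(8,13 \right)} \left(u{\left(0 \right)} + z{\left(-2 \right)}\right)^{2} = -47 - 6 \left(\left(3 + 2 \cdot 0\right) + \frac{4 - 2}{2 \left(-2\right)}\right)^{2} = -47 - 6 \left(\left(3 + 0\right) + \frac{1}{2} \left(- \frac{1}{2}\right) 2\right)^{2} = -47 - 6 \left(3 - \frac{1}{2}\right)^{2} = -47 - 6 \left(\frac{5}{2}\right)^{2} = -47 - \frac{75}{2} = - \frac{169}{2}$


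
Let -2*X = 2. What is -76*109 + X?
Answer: -8285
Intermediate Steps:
X = -1 (X = -½*2 = -1)
-76*109 + X = -76*109 - 1 = -8284 - 1 = -8285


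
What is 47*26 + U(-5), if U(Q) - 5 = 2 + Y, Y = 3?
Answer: 1232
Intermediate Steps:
U(Q) = 10 (U(Q) = 5 + (2 + 3) = 5 + 5 = 10)
47*26 + U(-5) = 47*26 + 10 = 1222 + 10 = 1232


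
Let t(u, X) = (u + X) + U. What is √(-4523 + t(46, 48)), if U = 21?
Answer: 2*I*√1102 ≈ 66.393*I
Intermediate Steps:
t(u, X) = 21 + X + u (t(u, X) = (u + X) + 21 = (X + u) + 21 = 21 + X + u)
√(-4523 + t(46, 48)) = √(-4523 + (21 + 48 + 46)) = √(-4523 + 115) = √(-4408) = 2*I*√1102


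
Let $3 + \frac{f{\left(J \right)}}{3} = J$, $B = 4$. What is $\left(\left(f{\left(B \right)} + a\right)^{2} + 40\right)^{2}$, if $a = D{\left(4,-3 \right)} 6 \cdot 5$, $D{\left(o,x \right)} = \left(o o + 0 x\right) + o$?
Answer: $132240595201$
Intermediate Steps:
$D{\left(o,x \right)} = o + o^{2}$ ($D{\left(o,x \right)} = \left(o^{2} + 0\right) + o = o^{2} + o = o + o^{2}$)
$f{\left(J \right)} = -9 + 3 J$
$a = 600$ ($a = 4 \left(1 + 4\right) 6 \cdot 5 = 4 \cdot 5 \cdot 6 \cdot 5 = 20 \cdot 6 \cdot 5 = 120 \cdot 5 = 600$)
$\left(\left(f{\left(B \right)} + a\right)^{2} + 40\right)^{2} = \left(\left(\left(-9 + 3 \cdot 4\right) + 600\right)^{2} + 40\right)^{2} = \left(\left(\left(-9 + 12\right) + 600\right)^{2} + 40\right)^{2} = \left(\left(3 + 600\right)^{2} + 40\right)^{2} = \left(603^{2} + 40\right)^{2} = \left(363609 + 40\right)^{2} = 363649^{2} = 132240595201$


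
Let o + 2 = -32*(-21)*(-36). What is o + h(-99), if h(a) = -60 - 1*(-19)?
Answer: -24235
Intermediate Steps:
h(a) = -41 (h(a) = -60 + 19 = -41)
o = -24194 (o = -2 - 32*(-21)*(-36) = -2 + 672*(-36) = -2 - 24192 = -24194)
o + h(-99) = -24194 - 41 = -24235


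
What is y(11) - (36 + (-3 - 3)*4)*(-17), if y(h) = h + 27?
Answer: 242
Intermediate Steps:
y(h) = 27 + h
y(11) - (36 + (-3 - 3)*4)*(-17) = (27 + 11) - (36 + (-3 - 3)*4)*(-17) = 38 - (36 - 6*4)*(-17) = 38 - (36 - 24)*(-17) = 38 - 12*(-17) = 38 - 1*(-204) = 38 + 204 = 242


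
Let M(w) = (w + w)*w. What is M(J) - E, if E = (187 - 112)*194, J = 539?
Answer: 566492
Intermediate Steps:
M(w) = 2*w² (M(w) = (2*w)*w = 2*w²)
E = 14550 (E = 75*194 = 14550)
M(J) - E = 2*539² - 1*14550 = 2*290521 - 14550 = 581042 - 14550 = 566492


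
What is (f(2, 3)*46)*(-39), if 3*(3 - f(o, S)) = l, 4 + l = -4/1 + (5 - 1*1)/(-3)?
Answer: -32890/3 ≈ -10963.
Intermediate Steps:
l = -28/3 (l = -4 + (-4/1 + (5 - 1*1)/(-3)) = -4 + (-4*1 + (5 - 1)*(-⅓)) = -4 + (-4 + 4*(-⅓)) = -4 + (-4 - 4/3) = -4 - 16/3 = -28/3 ≈ -9.3333)
f(o, S) = 55/9 (f(o, S) = 3 - ⅓*(-28/3) = 3 + 28/9 = 55/9)
(f(2, 3)*46)*(-39) = ((55/9)*46)*(-39) = (2530/9)*(-39) = -32890/3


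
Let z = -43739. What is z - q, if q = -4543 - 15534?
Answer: -23662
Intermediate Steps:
q = -20077
z - q = -43739 - 1*(-20077) = -43739 + 20077 = -23662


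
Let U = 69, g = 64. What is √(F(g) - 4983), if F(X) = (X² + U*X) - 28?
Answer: 3*√389 ≈ 59.169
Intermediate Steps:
F(X) = -28 + X² + 69*X (F(X) = (X² + 69*X) - 28 = -28 + X² + 69*X)
√(F(g) - 4983) = √((-28 + 64² + 69*64) - 4983) = √((-28 + 4096 + 4416) - 4983) = √(8484 - 4983) = √3501 = 3*√389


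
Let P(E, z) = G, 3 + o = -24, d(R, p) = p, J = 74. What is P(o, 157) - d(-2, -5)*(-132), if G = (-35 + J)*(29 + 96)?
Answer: 4215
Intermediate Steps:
o = -27 (o = -3 - 24 = -27)
G = 4875 (G = (-35 + 74)*(29 + 96) = 39*125 = 4875)
P(E, z) = 4875
P(o, 157) - d(-2, -5)*(-132) = 4875 - (-5)*(-132) = 4875 - 1*660 = 4875 - 660 = 4215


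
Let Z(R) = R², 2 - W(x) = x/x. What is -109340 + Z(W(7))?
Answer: -109339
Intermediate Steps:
W(x) = 1 (W(x) = 2 - x/x = 2 - 1*1 = 2 - 1 = 1)
-109340 + Z(W(7)) = -109340 + 1² = -109340 + 1 = -109339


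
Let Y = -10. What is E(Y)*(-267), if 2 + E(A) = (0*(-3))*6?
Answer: 534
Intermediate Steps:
E(A) = -2 (E(A) = -2 + (0*(-3))*6 = -2 + 0*6 = -2 + 0 = -2)
E(Y)*(-267) = -2*(-267) = 534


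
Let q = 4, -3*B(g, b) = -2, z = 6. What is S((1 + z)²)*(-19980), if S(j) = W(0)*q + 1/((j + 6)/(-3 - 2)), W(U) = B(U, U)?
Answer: -566100/11 ≈ -51464.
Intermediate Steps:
B(g, b) = ⅔ (B(g, b) = -⅓*(-2) = ⅔)
W(U) = ⅔
S(j) = 8/3 + 1/(-6/5 - j/5) (S(j) = (⅔)*4 + 1/((j + 6)/(-3 - 2)) = 8/3 + 1/((6 + j)/(-5)) = 8/3 + 1/((6 + j)*(-⅕)) = 8/3 + 1/(-6/5 - j/5))
S((1 + z)²)*(-19980) = ((33 + 8*(1 + 6)²)/(3*(6 + (1 + 6)²)))*(-19980) = ((33 + 8*7²)/(3*(6 + 7²)))*(-19980) = ((33 + 8*49)/(3*(6 + 49)))*(-19980) = ((⅓)*(33 + 392)/55)*(-19980) = ((⅓)*(1/55)*425)*(-19980) = (85/33)*(-19980) = -566100/11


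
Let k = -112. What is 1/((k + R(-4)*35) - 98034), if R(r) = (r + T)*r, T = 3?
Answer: -1/98006 ≈ -1.0203e-5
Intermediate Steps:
R(r) = r*(3 + r) (R(r) = (r + 3)*r = (3 + r)*r = r*(3 + r))
1/((k + R(-4)*35) - 98034) = 1/((-112 - 4*(3 - 4)*35) - 98034) = 1/((-112 - 4*(-1)*35) - 98034) = 1/((-112 + 4*35) - 98034) = 1/((-112 + 140) - 98034) = 1/(28 - 98034) = 1/(-98006) = -1/98006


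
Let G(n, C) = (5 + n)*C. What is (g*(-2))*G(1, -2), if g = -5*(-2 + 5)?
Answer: -360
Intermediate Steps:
G(n, C) = C*(5 + n)
g = -15 (g = -5*3 = -15)
(g*(-2))*G(1, -2) = (-15*(-2))*(-2*(5 + 1)) = 30*(-2*6) = 30*(-12) = -360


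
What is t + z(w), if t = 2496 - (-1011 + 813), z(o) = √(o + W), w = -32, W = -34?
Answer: 2694 + I*√66 ≈ 2694.0 + 8.124*I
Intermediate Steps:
z(o) = √(-34 + o) (z(o) = √(o - 34) = √(-34 + o))
t = 2694 (t = 2496 - 1*(-198) = 2496 + 198 = 2694)
t + z(w) = 2694 + √(-34 - 32) = 2694 + √(-66) = 2694 + I*√66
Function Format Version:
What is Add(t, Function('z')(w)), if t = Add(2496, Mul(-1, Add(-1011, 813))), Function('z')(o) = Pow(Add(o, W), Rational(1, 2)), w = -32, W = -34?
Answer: Add(2694, Mul(I, Pow(66, Rational(1, 2)))) ≈ Add(2694.0, Mul(8.1240, I))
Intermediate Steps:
Function('z')(o) = Pow(Add(-34, o), Rational(1, 2)) (Function('z')(o) = Pow(Add(o, -34), Rational(1, 2)) = Pow(Add(-34, o), Rational(1, 2)))
t = 2694 (t = Add(2496, Mul(-1, -198)) = Add(2496, 198) = 2694)
Add(t, Function('z')(w)) = Add(2694, Pow(Add(-34, -32), Rational(1, 2))) = Add(2694, Pow(-66, Rational(1, 2))) = Add(2694, Mul(I, Pow(66, Rational(1, 2))))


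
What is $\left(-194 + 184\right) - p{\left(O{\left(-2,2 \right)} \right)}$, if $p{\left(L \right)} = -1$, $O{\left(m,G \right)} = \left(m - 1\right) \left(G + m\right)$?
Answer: $-9$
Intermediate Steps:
$O{\left(m,G \right)} = \left(-1 + m\right) \left(G + m\right)$
$\left(-194 + 184\right) - p{\left(O{\left(-2,2 \right)} \right)} = \left(-194 + 184\right) - -1 = -10 + 1 = -9$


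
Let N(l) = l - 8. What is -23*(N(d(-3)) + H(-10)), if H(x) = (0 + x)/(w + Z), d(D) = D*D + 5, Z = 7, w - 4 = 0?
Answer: -1288/11 ≈ -117.09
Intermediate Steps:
w = 4 (w = 4 + 0 = 4)
d(D) = 5 + D**2 (d(D) = D**2 + 5 = 5 + D**2)
H(x) = x/11 (H(x) = (0 + x)/(4 + 7) = x/11)
N(l) = -8 + l
-23*(N(d(-3)) + H(-10)) = -23*((-8 + (5 + (-3)**2)) + (1/11)*(-10)) = -23*((-8 + (5 + 9)) - 10/11) = -23*((-8 + 14) - 10/11) = -23*(6 - 10/11) = -23*56/11 = -1288/11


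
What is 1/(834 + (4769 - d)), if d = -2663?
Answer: 1/8266 ≈ 0.00012098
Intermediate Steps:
1/(834 + (4769 - d)) = 1/(834 + (4769 - 1*(-2663))) = 1/(834 + (4769 + 2663)) = 1/(834 + 7432) = 1/8266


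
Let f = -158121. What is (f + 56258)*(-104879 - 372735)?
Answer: 48651194882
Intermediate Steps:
(f + 56258)*(-104879 - 372735) = (-158121 + 56258)*(-104879 - 372735) = -101863*(-477614) = 48651194882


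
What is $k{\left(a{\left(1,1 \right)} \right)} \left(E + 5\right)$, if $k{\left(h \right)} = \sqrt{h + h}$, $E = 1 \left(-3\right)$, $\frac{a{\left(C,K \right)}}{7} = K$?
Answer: $2 \sqrt{14} \approx 7.4833$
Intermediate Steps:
$a{\left(C,K \right)} = 7 K$
$E = -3$
$k{\left(h \right)} = \sqrt{2} \sqrt{h}$ ($k{\left(h \right)} = \sqrt{2 h} = \sqrt{2} \sqrt{h}$)
$k{\left(a{\left(1,1 \right)} \right)} \left(E + 5\right) = \sqrt{2} \sqrt{7 \cdot 1} \left(-3 + 5\right) = \sqrt{2} \sqrt{7} \cdot 2 = \sqrt{14} \cdot 2 = 2 \sqrt{14}$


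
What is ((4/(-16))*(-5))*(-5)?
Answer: -25/4 ≈ -6.2500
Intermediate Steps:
((4/(-16))*(-5))*(-5) = ((4*(-1/16))*(-5))*(-5) = -¼*(-5)*(-5) = (5/4)*(-5) = -25/4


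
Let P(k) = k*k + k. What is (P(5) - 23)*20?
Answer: 140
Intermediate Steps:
P(k) = k + k**2 (P(k) = k**2 + k = k + k**2)
(P(5) - 23)*20 = (5*(1 + 5) - 23)*20 = (5*6 - 23)*20 = (30 - 23)*20 = 7*20 = 140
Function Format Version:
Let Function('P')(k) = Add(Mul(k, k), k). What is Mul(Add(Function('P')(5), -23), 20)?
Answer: 140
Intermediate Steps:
Function('P')(k) = Add(k, Pow(k, 2)) (Function('P')(k) = Add(Pow(k, 2), k) = Add(k, Pow(k, 2)))
Mul(Add(Function('P')(5), -23), 20) = Mul(Add(Mul(5, Add(1, 5)), -23), 20) = Mul(Add(Mul(5, 6), -23), 20) = Mul(Add(30, -23), 20) = Mul(7, 20) = 140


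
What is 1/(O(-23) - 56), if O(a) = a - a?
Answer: -1/56 ≈ -0.017857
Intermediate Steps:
O(a) = 0
1/(O(-23) - 56) = 1/(0 - 56) = 1/(-56) = -1/56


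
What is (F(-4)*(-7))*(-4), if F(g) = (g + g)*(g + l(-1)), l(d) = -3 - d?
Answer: 1344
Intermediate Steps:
F(g) = 2*g*(-2 + g) (F(g) = (g + g)*(g + (-3 - 1*(-1))) = (2*g)*(g + (-3 + 1)) = (2*g)*(g - 2) = (2*g)*(-2 + g) = 2*g*(-2 + g))
(F(-4)*(-7))*(-4) = ((2*(-4)*(-2 - 4))*(-7))*(-4) = ((2*(-4)*(-6))*(-7))*(-4) = (48*(-7))*(-4) = -336*(-4) = 1344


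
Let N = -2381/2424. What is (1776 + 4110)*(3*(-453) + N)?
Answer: -3233961657/404 ≈ -8.0049e+6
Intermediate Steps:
N = -2381/2424 (N = -2381*1/2424 = -2381/2424 ≈ -0.98226)
(1776 + 4110)*(3*(-453) + N) = (1776 + 4110)*(3*(-453) - 2381/2424) = 5886*(-1359 - 2381/2424) = 5886*(-3296597/2424) = -3233961657/404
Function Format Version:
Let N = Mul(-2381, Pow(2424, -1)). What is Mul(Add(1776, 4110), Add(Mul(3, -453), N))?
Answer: Rational(-3233961657, 404) ≈ -8.0049e+6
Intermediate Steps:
N = Rational(-2381, 2424) (N = Mul(-2381, Rational(1, 2424)) = Rational(-2381, 2424) ≈ -0.98226)
Mul(Add(1776, 4110), Add(Mul(3, -453), N)) = Mul(Add(1776, 4110), Add(Mul(3, -453), Rational(-2381, 2424))) = Mul(5886, Add(-1359, Rational(-2381, 2424))) = Mul(5886, Rational(-3296597, 2424)) = Rational(-3233961657, 404)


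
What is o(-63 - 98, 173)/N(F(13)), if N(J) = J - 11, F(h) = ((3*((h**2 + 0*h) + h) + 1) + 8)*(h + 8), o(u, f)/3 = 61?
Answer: 183/11644 ≈ 0.015716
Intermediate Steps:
o(u, f) = 183 (o(u, f) = 3*61 = 183)
F(h) = (8 + h)*(9 + 3*h + 3*h**2) (F(h) = ((3*((h**2 + 0) + h) + 1) + 8)*(8 + h) = ((3*(h**2 + h) + 1) + 8)*(8 + h) = ((3*(h + h**2) + 1) + 8)*(8 + h) = (((3*h + 3*h**2) + 1) + 8)*(8 + h) = ((1 + 3*h + 3*h**2) + 8)*(8 + h) = (9 + 3*h + 3*h**2)*(8 + h) = (8 + h)*(9 + 3*h + 3*h**2))
N(J) = -11 + J
o(-63 - 98, 173)/N(F(13)) = 183/(-11 + (72 + 3*13**3 + 27*13**2 + 33*13)) = 183/(-11 + (72 + 3*2197 + 27*169 + 429)) = 183/(-11 + (72 + 6591 + 4563 + 429)) = 183/(-11 + 11655) = 183/11644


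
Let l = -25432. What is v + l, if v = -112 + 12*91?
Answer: -24452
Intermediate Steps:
v = 980 (v = -112 + 1092 = 980)
v + l = 980 - 25432 = -24452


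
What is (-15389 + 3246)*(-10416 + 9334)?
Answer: 13138726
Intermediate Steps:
(-15389 + 3246)*(-10416 + 9334) = -12143*(-1082) = 13138726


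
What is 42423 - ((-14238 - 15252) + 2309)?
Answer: 69604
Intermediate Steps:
42423 - ((-14238 - 15252) + 2309) = 42423 - (-29490 + 2309) = 42423 - 1*(-27181) = 42423 + 27181 = 69604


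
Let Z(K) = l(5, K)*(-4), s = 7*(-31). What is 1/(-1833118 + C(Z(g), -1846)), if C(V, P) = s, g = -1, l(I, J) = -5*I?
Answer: -1/1833335 ≈ -5.4545e-7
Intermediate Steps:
s = -217
Z(K) = 100 (Z(K) = -5*5*(-4) = -25*(-4) = 100)
C(V, P) = -217
1/(-1833118 + C(Z(g), -1846)) = 1/(-1833118 - 217) = 1/(-1833335) = -1/1833335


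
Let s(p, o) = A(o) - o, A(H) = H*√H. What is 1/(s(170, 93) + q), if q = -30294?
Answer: -10129/307521804 - 31*√93/307521804 ≈ -3.3910e-5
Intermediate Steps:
A(H) = H^(3/2)
s(p, o) = o^(3/2) - o
1/(s(170, 93) + q) = 1/((93^(3/2) - 1*93) - 30294) = 1/((93*√93 - 93) - 30294) = 1/((-93 + 93*√93) - 30294) = 1/(-30387 + 93*√93)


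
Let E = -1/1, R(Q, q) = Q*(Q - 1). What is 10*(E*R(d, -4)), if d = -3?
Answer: -120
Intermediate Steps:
R(Q, q) = Q*(-1 + Q)
E = -1 (E = -1*1 = -1)
10*(E*R(d, -4)) = 10*(-(-3)*(-1 - 3)) = 10*(-(-3)*(-4)) = 10*(-1*12) = 10*(-12) = -120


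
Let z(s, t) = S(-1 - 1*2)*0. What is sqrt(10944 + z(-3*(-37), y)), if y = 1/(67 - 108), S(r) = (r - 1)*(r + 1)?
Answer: 24*sqrt(19) ≈ 104.61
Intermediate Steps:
S(r) = (1 + r)*(-1 + r) (S(r) = (-1 + r)*(1 + r) = (1 + r)*(-1 + r))
y = -1/41 (y = 1/(-41) = -1/41 ≈ -0.024390)
z(s, t) = 0 (z(s, t) = (-1 + (-1 - 1*2)**2)*0 = (-1 + (-1 - 2)**2)*0 = (-1 + (-3)**2)*0 = (-1 + 9)*0 = 8*0 = 0)
sqrt(10944 + z(-3*(-37), y)) = sqrt(10944 + 0) = sqrt(10944) = 24*sqrt(19)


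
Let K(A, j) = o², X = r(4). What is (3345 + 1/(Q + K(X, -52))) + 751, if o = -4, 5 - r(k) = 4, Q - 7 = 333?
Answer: 1458177/356 ≈ 4096.0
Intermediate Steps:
Q = 340 (Q = 7 + 333 = 340)
r(k) = 1 (r(k) = 5 - 1*4 = 5 - 4 = 1)
X = 1
K(A, j) = 16 (K(A, j) = (-4)² = 16)
(3345 + 1/(Q + K(X, -52))) + 751 = (3345 + 1/(340 + 16)) + 751 = (3345 + 1/356) + 751 = 1190821/356 + 751 = 1458177/356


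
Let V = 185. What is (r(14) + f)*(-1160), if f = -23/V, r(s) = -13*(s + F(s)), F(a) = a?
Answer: 15628216/37 ≈ 4.2238e+5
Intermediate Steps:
r(s) = -26*s (r(s) = -13*(s + s) = -26*s)
f = -23/185 ≈ -0.12432
(r(14) + f)*(-1160) = (-26*14 - 23/185)*(-1160) = (-364 - 23/185)*(-1160) = -67363/185*(-1160) = 15628216/37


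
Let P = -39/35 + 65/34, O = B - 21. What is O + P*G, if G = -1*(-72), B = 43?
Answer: 47254/595 ≈ 79.418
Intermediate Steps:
G = 72
O = 22 (O = 43 - 21 = 22)
P = 949/1190 (P = -39*1/35 + 65*(1/34) = -39/35 + 65/34 = 949/1190 ≈ 0.79748)
O + P*G = 22 + (949/1190)*72 = 22 + 34164/595 = 47254/595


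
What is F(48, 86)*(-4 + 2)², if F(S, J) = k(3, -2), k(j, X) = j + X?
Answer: 4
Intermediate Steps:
k(j, X) = X + j
F(S, J) = 1 (F(S, J) = -2 + 3 = 1)
F(48, 86)*(-4 + 2)² = 1*(-4 + 2)² = 1*(-2)² = 1*4 = 4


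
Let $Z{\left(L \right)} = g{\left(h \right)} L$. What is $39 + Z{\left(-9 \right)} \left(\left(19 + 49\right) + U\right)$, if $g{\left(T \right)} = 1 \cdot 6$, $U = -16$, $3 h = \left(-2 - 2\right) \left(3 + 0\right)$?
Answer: $-2769$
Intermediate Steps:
$h = -4$ ($h = \frac{\left(-2 - 2\right) \left(3 + 0\right)}{3} = \frac{\left(-4\right) 3}{3} = \frac{1}{3} \left(-12\right) = -4$)
$g{\left(T \right)} = 6$
$Z{\left(L \right)} = 6 L$
$39 + Z{\left(-9 \right)} \left(\left(19 + 49\right) + U\right) = 39 + 6 \left(-9\right) \left(\left(19 + 49\right) - 16\right) = 39 - 54 \left(68 - 16\right) = 39 - 2808 = -2769$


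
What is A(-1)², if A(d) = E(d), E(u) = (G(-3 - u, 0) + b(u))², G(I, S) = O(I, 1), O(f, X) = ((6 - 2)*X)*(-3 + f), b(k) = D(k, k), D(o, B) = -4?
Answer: 331776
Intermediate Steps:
b(k) = -4
O(f, X) = 4*X*(-3 + f) (O(f, X) = (4*X)*(-3 + f) = 4*X*(-3 + f))
G(I, S) = -12 + 4*I (G(I, S) = 4*1*(-3 + I) = -12 + 4*I)
E(u) = (-28 - 4*u)² (E(u) = ((-12 + 4*(-3 - u)) - 4)² = ((-12 + (-12 - 4*u)) - 4)² = ((-24 - 4*u) - 4)² = (-28 - 4*u)²)
A(d) = 16*(7 + d)²
A(-1)² = (16*(7 - 1)²)² = (16*6²)² = (16*36)² = 576² = 331776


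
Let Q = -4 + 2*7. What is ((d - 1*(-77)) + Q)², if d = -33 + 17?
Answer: 5041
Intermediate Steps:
d = -16
Q = 10 (Q = -4 + 14 = 10)
((d - 1*(-77)) + Q)² = ((-16 - 1*(-77)) + 10)² = ((-16 + 77) + 10)² = (61 + 10)² = 71² = 5041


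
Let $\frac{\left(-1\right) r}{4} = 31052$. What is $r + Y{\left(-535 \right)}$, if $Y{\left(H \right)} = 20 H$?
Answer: $-134908$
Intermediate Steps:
$r = -124208$ ($r = \left(-4\right) 31052 = -124208$)
$r + Y{\left(-535 \right)} = -124208 + 20 \left(-535\right) = -124208 - 10700 = -134908$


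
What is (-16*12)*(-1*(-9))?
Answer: -1728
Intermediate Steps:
(-16*12)*(-1*(-9)) = -192*9 = -1728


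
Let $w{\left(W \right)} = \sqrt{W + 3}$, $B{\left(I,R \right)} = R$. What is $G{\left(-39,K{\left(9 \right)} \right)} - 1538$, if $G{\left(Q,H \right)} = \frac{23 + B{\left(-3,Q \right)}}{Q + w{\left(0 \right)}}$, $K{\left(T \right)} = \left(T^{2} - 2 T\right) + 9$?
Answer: $- \frac{389010}{253} + \frac{8 \sqrt{3}}{759} \approx -1537.6$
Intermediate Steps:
$K{\left(T \right)} = 9 + T^{2} - 2 T$
$w{\left(W \right)} = \sqrt{3 + W}$
$G{\left(Q,H \right)} = \frac{23 + Q}{Q + \sqrt{3}}$ ($G{\left(Q,H \right)} = \frac{23 + Q}{Q + \sqrt{3 + 0}} = \frac{23 + Q}{Q + \sqrt{3}}$)
$G{\left(-39,K{\left(9 \right)} \right)} - 1538 = \frac{23 - 39}{-39 + \sqrt{3}} - 1538 = \frac{1}{-39 + \sqrt{3}} \left(-16\right) - 1538 = - \frac{16}{-39 + \sqrt{3}} - 1538 = -1538 - \frac{16}{-39 + \sqrt{3}}$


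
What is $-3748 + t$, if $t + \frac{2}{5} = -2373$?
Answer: $- \frac{30607}{5} \approx -6121.4$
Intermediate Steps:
$t = - \frac{11867}{5}$ ($t = - \frac{2}{5} - 2373 = - \frac{11867}{5} \approx -2373.4$)
$-3748 + t = -3748 - \frac{11867}{5} = - \frac{30607}{5}$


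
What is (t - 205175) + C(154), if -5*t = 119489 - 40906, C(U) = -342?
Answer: -1106168/5 ≈ -2.2123e+5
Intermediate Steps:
t = -78583/5 (t = -(119489 - 40906)/5 = -⅕*78583 = -78583/5 ≈ -15717.)
(t - 205175) + C(154) = (-78583/5 - 205175) - 342 = -1104458/5 - 342 = -1106168/5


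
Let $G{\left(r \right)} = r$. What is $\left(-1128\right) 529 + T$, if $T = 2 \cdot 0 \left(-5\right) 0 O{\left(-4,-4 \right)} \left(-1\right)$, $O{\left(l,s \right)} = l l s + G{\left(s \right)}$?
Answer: $-596712$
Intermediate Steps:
$O{\left(l,s \right)} = s + s l^{2}$ ($O{\left(l,s \right)} = l l s + s = l^{2} s + s = s l^{2} + s = s + s l^{2}$)
$T = 0$ ($T = 2 \cdot 0 \left(-5\right) 0 \left(- 4 \left(1 + \left(-4\right)^{2}\right)\right) \left(-1\right) = 0 \cdot 0 \left(- 4 \left(1 + 16\right)\right) \left(-1\right) = 0 \cdot 0 \left(\left(-4\right) 17\right) \left(-1\right) = 0 \cdot 0 \left(-68\right) \left(-1\right) = 0 \cdot 0 \left(-1\right) = 0 \cdot 0 = 0$)
$\left(-1128\right) 529 + T = \left(-1128\right) 529 + 0 = -596712 + 0 = -596712$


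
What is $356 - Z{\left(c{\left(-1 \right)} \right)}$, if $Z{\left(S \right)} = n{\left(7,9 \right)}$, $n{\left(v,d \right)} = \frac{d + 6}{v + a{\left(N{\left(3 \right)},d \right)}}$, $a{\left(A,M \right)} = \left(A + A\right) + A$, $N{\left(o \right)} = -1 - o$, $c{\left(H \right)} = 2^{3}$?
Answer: $359$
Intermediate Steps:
$c{\left(H \right)} = 8$
$a{\left(A,M \right)} = 3 A$ ($a{\left(A,M \right)} = 2 A + A = 3 A$)
$n{\left(v,d \right)} = \frac{6 + d}{-12 + v}$ ($n{\left(v,d \right)} = \frac{d + 6}{v + 3 \left(-1 - 3\right)} = \frac{6 + d}{v + 3 \left(-1 - 3\right)} = \frac{6 + d}{v + 3 \left(-4\right)} = \frac{6 + d}{v - 12} = \frac{6 + d}{-12 + v}$)
$Z{\left(S \right)} = -3$ ($Z{\left(S \right)} = \frac{6 + 9}{-12 + 7} = \frac{1}{-5} \cdot 15 = \left(- \frac{1}{5}\right) 15 = -3$)
$356 - Z{\left(c{\left(-1 \right)} \right)} = 356 - -3 = 356 + 3 = 359$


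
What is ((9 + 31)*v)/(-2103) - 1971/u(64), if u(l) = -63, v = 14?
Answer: 456637/14721 ≈ 31.019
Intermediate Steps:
((9 + 31)*v)/(-2103) - 1971/u(64) = ((9 + 31)*14)/(-2103) - 1971/(-63) = (40*14)*(-1/2103) - 1971*(-1/63) = 560*(-1/2103) + 219/7 = -560/2103 + 219/7 = 456637/14721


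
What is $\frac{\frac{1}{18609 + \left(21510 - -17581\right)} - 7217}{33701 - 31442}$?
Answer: $- \frac{416420899}{130344300} \approx -3.1948$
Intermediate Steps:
$\frac{\frac{1}{18609 + \left(21510 - -17581\right)} - 7217}{33701 - 31442} = \frac{\frac{1}{18609 + \left(21510 + 17581\right)} - 7217}{2259} = \left(\frac{1}{18609 + 39091} - 7217\right) \frac{1}{2259} = \left(\frac{1}{57700} - 7217\right) \frac{1}{2259} = \left(- \frac{416420899}{57700}\right) \frac{1}{2259} = - \frac{416420899}{130344300}$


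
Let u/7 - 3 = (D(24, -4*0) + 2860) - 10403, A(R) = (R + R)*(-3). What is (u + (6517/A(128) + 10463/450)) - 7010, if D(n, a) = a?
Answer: -3443053511/57600 ≈ -59775.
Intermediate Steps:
A(R) = -6*R (A(R) = (2*R)*(-3) = -6*R)
u = -52780 (u = 21 + 7*((-4*0 + 2860) - 10403) = 21 + 7*((0 + 2860) - 10403) = 21 + 7*(2860 - 10403) = 21 + 7*(-7543) = 21 - 52801 = -52780)
(u + (6517/A(128) + 10463/450)) - 7010 = (-52780 + (6517/((-6*128)) + 10463/450)) - 7010 = (-52780 + (6517/(-768) + 10463*(1/450))) - 7010 = (-52780 + (6517*(-1/768) + 10463/450)) - 7010 = (-52780 + (-6517/768 + 10463/450)) - 7010 = (-52780 + 850489/57600) - 7010 = -3039277511/57600 - 7010 = -3443053511/57600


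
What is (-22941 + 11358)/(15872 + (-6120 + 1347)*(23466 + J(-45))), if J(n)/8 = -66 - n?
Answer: 11583/111185482 ≈ 0.00010418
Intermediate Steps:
J(n) = -528 - 8*n (J(n) = 8*(-66 - n) = -528 - 8*n)
(-22941 + 11358)/(15872 + (-6120 + 1347)*(23466 + J(-45))) = (-22941 + 11358)/(15872 + (-6120 + 1347)*(23466 + (-528 - 8*(-45)))) = -11583/(15872 - 4773*(23466 + (-528 + 360))) = -11583/(15872 - 4773*(23466 - 168)) = -11583/(15872 - 4773*23298) = -11583/(15872 - 111201354) = -11583/(-111185482) = -11583*(-1/111185482) = 11583/111185482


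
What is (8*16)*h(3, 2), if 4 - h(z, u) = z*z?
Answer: -640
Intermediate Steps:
h(z, u) = 4 - z² (h(z, u) = 4 - z*z = 4 - z²)
(8*16)*h(3, 2) = (8*16)*(4 - 1*3²) = 128*(4 - 1*9) = 128*(4 - 9) = 128*(-5) = -640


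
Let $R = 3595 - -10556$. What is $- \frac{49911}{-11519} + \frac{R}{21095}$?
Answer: $\frac{1215877914}{242993305} \approx 5.0038$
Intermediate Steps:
$R = 14151$ ($R = 3595 + 10556 = 14151$)
$- \frac{49911}{-11519} + \frac{R}{21095} = - \frac{49911}{-11519} + \frac{14151}{21095} = \left(-49911\right) \left(- \frac{1}{11519}\right) + 14151 \cdot \frac{1}{21095} = \frac{49911}{11519} + \frac{14151}{21095} = \frac{1215877914}{242993305}$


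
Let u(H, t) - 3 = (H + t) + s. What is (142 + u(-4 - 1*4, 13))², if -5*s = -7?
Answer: 573049/25 ≈ 22922.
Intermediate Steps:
s = 7/5 (s = -⅕*(-7) = 7/5 ≈ 1.4000)
u(H, t) = 22/5 + H + t (u(H, t) = 3 + ((H + t) + 7/5) = 3 + (7/5 + H + t) = 22/5 + H + t)
(142 + u(-4 - 1*4, 13))² = (142 + (22/5 + (-4 - 1*4) + 13))² = (142 + (22/5 + (-4 - 4) + 13))² = (142 + (22/5 - 8 + 13))² = (142 + 47/5)² = (757/5)² = 573049/25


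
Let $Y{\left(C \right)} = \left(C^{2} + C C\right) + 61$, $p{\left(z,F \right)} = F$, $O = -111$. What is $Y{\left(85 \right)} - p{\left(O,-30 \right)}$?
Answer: $14541$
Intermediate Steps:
$Y{\left(C \right)} = 61 + 2 C^{2}$ ($Y{\left(C \right)} = \left(C^{2} + C^{2}\right) + 61 = 2 C^{2} + 61 = 61 + 2 C^{2}$)
$Y{\left(85 \right)} - p{\left(O,-30 \right)} = \left(61 + 2 \cdot 85^{2}\right) - -30 = \left(61 + 2 \cdot 7225\right) + 30 = \left(61 + 14450\right) + 30 = 14511 + 30 = 14541$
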